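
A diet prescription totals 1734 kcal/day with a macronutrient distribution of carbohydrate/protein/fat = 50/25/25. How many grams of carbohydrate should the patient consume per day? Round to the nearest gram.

Carbohydrate energy = 50% × 1734 = 867 kcal.
At 4 kcal/g: 867 ÷ 4 = 216.75 g.

217 g/day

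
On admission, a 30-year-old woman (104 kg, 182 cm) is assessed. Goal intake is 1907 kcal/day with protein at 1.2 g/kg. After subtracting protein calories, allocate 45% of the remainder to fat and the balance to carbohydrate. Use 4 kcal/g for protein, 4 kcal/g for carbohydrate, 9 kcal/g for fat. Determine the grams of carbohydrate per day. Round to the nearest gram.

194 g/day

Protein = 1.2 × 104 = 124.8 g → 124.8 × 4 = 499.2 kcal.
Non-protein calories = 1907 − 499.2 = 1407.8 kcal.
Fat: 45% × 1407.8 = 633.51 kcal; carbohydrate: 774.29 kcal.
Carbohydrate: 774.29 kcal ÷ 4 kcal/g = 193.5725 g.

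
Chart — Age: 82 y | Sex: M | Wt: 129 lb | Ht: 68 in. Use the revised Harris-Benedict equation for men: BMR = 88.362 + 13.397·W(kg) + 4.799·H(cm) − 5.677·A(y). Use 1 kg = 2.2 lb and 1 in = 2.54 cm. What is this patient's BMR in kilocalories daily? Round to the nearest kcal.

Convert to metric: weight = 129 ÷ 2.2 = 58.6364 kg; height = 68 × 2.54 = 172.72 cm.
Harris-Benedict: BMR = 88.362 + 13.397(58.6364) + 4.799(172.72) − 5.677(82) = 1237.2826 kcal/day.

1237 kilocalories daily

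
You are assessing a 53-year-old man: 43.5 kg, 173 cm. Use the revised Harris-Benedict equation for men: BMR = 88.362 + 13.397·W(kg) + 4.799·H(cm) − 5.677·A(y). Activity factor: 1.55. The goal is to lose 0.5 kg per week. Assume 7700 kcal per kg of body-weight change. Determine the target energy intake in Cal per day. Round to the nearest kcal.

Harris-Benedict: BMR = 88.362 + 13.397(43.5) + 4.799(173) − 5.677(53) = 1200.4775 kcal/day.
TEE = 1200.4775 × 1.55 = 1860.7401 kcal/day.
Required daily deficit = 0.5 × 7700 ÷ 7 = 550 kcal/day.
Target intake = 1860.7401 − 550 = 1310.7401 kcal/day.

1311 Cal per day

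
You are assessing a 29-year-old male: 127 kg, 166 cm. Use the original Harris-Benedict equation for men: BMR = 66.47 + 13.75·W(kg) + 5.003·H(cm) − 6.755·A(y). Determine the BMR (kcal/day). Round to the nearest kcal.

2447 kcal/day

Harris-Benedict: BMR = 66.47 + 13.75(127) + 5.003(166) − 6.755(29) = 2447.323 kcal/day.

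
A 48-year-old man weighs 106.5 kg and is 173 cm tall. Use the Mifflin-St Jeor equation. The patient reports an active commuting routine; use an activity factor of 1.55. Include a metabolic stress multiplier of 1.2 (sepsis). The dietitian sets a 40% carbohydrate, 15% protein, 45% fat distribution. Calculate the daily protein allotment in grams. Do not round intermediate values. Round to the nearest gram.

Mifflin-St Jeor (male): BMR = 10(106.5) + 6.25(173) − 5(48) + 5 = 1065 + 1081.25 − 240 + 5 = 1911.25 kcal/day.
TEE = 1911.25 × 1.55 = 2962.4375 kcal/day.
With stress factor 1.2: 2962.4375 × 1.2 = 3554.925 kcal/day.
Protein energy = 15% × 3554.925 = 533.2388 kcal.
Protein = 533.2388 ÷ 4 kcal/g = 133.3097 g.

133 g/day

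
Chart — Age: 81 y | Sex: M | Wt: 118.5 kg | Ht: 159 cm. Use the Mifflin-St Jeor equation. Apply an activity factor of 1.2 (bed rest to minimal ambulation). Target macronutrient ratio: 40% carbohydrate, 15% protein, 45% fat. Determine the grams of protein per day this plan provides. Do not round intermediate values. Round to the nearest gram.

Mifflin-St Jeor (male): BMR = 10(118.5) + 6.25(159) − 5(81) + 5 = 1185 + 993.75 − 405 + 5 = 1778.75 kcal/day.
TEE = 1778.75 × 1.2 = 2134.5 kcal/day.
Protein energy = 15% × 2134.5 = 320.175 kcal.
Protein = 320.175 ÷ 4 kcal/g = 80.0438 g.

80 g/day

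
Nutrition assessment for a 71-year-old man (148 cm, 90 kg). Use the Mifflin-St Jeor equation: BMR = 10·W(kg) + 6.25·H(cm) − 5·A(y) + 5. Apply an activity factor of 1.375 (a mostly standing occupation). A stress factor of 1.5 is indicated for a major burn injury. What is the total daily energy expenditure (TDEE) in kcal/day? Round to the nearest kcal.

Mifflin-St Jeor (male): BMR = 10(90) + 6.25(148) − 5(71) + 5 = 900 + 925 − 355 + 5 = 1475 kcal/day.
TEE = BMR × activity factor = 1475 × 1.375 = 2028.125 kcal/day.
Apply stress factor: 2028.125 × 1.5 = 3042.1875 kcal/day.

3042 kcal/day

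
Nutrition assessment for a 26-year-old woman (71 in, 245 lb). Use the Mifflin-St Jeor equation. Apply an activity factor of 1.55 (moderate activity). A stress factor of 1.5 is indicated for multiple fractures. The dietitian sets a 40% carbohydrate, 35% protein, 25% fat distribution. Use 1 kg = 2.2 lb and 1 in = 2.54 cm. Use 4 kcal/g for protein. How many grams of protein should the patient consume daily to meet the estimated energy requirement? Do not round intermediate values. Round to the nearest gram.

397 g/day

Convert to metric: weight = 245 ÷ 2.2 = 111.3636 kg; height = 71 × 2.54 = 180.34 cm.
Mifflin-St Jeor (female): BMR = 10(111.3636) + 6.25(180.34) − 5(26) − 161 = 1113.6364 + 1127.125 − 130 − 161 = 1949.7614 kcal/day.
TEE = 1949.7614 × 1.55 = 3022.1301 kcal/day.
With stress factor 1.5: 3022.1301 × 1.5 = 4533.1952 kcal/day.
Protein energy = 35% × 4533.1952 = 1586.6183 kcal.
Protein = 1586.6183 ÷ 4 kcal/g = 396.6546 g.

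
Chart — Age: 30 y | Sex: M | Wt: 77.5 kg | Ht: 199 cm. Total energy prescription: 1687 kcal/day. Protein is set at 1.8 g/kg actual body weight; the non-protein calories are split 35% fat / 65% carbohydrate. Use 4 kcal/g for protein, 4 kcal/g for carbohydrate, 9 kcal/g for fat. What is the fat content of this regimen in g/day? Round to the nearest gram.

Protein = 1.8 × 77.5 = 139.5 g → 139.5 × 4 = 558 kcal.
Non-protein calories = 1687 − 558 = 1129 kcal.
Fat: 35% × 1129 = 395.15 kcal; carbohydrate: 733.85 kcal.
Fat: 395.15 kcal ÷ 9 kcal/g = 43.9056 g.

44 g/day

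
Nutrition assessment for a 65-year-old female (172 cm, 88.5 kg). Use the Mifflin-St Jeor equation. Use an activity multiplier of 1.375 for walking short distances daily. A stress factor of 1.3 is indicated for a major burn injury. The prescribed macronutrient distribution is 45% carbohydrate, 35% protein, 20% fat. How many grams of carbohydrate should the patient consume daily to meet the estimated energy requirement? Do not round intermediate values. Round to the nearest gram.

Mifflin-St Jeor (female): BMR = 10(88.5) + 6.25(172) − 5(65) − 161 = 885 + 1075 − 325 − 161 = 1474 kcal/day.
TEE = 1474 × 1.375 = 2026.75 kcal/day.
With stress factor 1.3: 2026.75 × 1.3 = 2634.775 kcal/day.
Carbohydrate energy = 45% × 2634.775 = 1185.6488 kcal.
Carbohydrate = 1185.6488 ÷ 4 kcal/g = 296.4122 g.

296 g/day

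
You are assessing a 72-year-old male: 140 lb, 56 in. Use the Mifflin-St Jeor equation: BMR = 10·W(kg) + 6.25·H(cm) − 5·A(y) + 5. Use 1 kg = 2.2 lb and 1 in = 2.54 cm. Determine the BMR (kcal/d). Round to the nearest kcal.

1170 kcal/d

Convert to metric: weight = 140 ÷ 2.2 = 63.6364 kg; height = 56 × 2.54 = 142.24 cm.
Mifflin-St Jeor (male): BMR = 10(63.6364) + 6.25(142.24) − 5(72) + 5 = 636.3636 + 889 − 360 + 5 = 1170.3636 kcal/day.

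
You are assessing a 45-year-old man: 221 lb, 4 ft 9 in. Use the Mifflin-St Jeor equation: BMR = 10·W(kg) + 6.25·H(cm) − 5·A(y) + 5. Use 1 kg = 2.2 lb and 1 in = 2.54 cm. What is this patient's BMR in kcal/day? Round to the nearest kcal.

1689 kcal/day

Convert to metric: weight = 221 ÷ 2.2 = 100.4545 kg; height = (4×12 + 9) × 2.54 = 57 × 2.54 = 144.78 cm.
Mifflin-St Jeor (male): BMR = 10(100.4545) + 6.25(144.78) − 5(45) + 5 = 1004.5455 + 904.875 − 225 + 5 = 1689.4205 kcal/day.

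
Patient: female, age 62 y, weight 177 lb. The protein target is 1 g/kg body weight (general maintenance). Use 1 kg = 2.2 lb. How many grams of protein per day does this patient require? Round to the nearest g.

80 g/day

Weight in kg = 177 ÷ 2.2 = 80.4545 kg.
Protein = 1 g/kg × 80.4545 kg = 80.4545 g/day.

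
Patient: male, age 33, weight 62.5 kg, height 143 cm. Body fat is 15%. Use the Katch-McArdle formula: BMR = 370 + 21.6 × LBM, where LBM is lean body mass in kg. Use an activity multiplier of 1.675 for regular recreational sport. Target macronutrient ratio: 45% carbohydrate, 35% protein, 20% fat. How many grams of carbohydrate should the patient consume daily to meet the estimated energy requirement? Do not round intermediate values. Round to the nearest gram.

286 g/day

LBM = 62.5 × (1 − 0.15) = 53.125 kg. Katch-McArdle: BMR = 370 + 21.6 × 53.125 = 1517.5 kcal/day.
TEE = 1517.5 × 1.675 = 2541.8125 kcal/day.
Carbohydrate energy = 45% × 2541.8125 = 1143.8156 kcal.
Carbohydrate = 1143.8156 ÷ 4 kcal/g = 285.9539 g.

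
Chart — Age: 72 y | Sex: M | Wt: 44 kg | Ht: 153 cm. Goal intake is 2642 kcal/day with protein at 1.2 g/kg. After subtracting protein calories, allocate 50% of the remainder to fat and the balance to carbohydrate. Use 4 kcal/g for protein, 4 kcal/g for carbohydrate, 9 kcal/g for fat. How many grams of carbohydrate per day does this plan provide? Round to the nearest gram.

304 g/day

Protein = 1.2 × 44 = 52.8 g → 52.8 × 4 = 211.2 kcal.
Non-protein calories = 2642 − 211.2 = 2430.8 kcal.
Fat: 50% × 2430.8 = 1215.4 kcal; carbohydrate: 1215.4 kcal.
Carbohydrate: 1215.4 kcal ÷ 4 kcal/g = 303.85 g.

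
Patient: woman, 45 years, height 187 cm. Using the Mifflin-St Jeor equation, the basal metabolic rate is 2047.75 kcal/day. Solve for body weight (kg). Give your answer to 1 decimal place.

126.5 kg

2047.75 = 10·W + 6.25(187) − 5(45) − 161
10·W = 2047.75 − 782.75 = 1265, so W = 126.5 kg.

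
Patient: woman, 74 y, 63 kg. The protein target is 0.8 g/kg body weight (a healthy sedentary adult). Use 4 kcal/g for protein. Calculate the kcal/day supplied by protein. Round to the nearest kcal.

202 kcal/day

Protein = 0.8 g/kg × 63 kg = 50.4 g/day.
Protein energy = 50.4 g × 4 kcal/g = 201.6 kcal/day.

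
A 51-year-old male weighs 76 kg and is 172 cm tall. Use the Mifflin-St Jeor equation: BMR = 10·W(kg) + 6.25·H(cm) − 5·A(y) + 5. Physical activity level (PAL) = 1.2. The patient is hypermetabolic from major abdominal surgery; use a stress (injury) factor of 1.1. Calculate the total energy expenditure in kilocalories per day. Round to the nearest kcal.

Mifflin-St Jeor (male): BMR = 10(76) + 6.25(172) − 5(51) + 5 = 760 + 1075 − 255 + 5 = 1585 kcal/day.
TEE = BMR × activity factor = 1585 × 1.2 = 1902 kcal/day.
Apply stress factor: 1902 × 1.1 = 2092.2 kcal/day.

2092 kilocalories per day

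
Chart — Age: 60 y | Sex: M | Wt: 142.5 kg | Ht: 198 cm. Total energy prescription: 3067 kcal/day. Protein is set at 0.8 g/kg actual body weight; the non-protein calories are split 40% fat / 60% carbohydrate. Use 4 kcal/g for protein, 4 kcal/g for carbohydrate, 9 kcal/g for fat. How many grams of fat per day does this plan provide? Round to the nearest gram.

116 g/day

Protein = 0.8 × 142.5 = 114 g → 114 × 4 = 456 kcal.
Non-protein calories = 3067 − 456 = 2611 kcal.
Fat: 40% × 2611 = 1044.4 kcal; carbohydrate: 1566.6 kcal.
Fat: 1044.4 kcal ÷ 9 kcal/g = 116.0444 g.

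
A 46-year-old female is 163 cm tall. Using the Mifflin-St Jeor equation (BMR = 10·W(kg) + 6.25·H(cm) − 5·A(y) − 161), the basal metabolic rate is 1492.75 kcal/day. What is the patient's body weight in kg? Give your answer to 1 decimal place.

1492.75 = 10·W + 6.25(163) − 5(46) − 161
10·W = 1492.75 − 627.75 = 865, so W = 86.5 kg.

86.5 kg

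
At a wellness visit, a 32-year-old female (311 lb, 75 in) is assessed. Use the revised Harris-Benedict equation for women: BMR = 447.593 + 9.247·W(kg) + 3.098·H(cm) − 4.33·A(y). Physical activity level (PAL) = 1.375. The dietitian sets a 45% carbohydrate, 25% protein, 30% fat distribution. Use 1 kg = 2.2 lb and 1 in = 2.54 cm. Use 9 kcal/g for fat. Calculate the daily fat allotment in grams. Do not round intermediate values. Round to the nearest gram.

Convert to metric: weight = 311 ÷ 2.2 = 141.3636 kg; height = 75 × 2.54 = 190.5 cm.
Harris-Benedict: BMR = 447.593 + 9.247(141.3636) + 3.098(190.5) − 4.33(32) = 2206.3915 kcal/day.
TEE = 2206.3915 × 1.375 = 3033.7884 kcal/day.
Fat energy = 30% × 3033.7884 = 910.1365 kcal.
Fat = 910.1365 ÷ 9 kcal/g = 101.1263 g.

101 g/day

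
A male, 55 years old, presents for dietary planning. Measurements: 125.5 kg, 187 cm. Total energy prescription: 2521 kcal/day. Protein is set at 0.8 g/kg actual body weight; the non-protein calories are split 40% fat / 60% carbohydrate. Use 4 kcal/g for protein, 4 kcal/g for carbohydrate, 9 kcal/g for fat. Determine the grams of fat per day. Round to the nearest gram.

Protein = 0.8 × 125.5 = 100.4 g → 100.4 × 4 = 401.6 kcal.
Non-protein calories = 2521 − 401.6 = 2119.4 kcal.
Fat: 40% × 2119.4 = 847.76 kcal; carbohydrate: 1271.64 kcal.
Fat: 847.76 kcal ÷ 9 kcal/g = 94.1956 g.

94 g/day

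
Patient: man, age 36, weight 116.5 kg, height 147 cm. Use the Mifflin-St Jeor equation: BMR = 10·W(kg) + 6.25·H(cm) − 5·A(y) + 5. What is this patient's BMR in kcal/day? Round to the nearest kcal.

Mifflin-St Jeor (male): BMR = 10(116.5) + 6.25(147) − 5(36) + 5 = 1165 + 918.75 − 180 + 5 = 1908.75 kcal/day.

1909 kcal/day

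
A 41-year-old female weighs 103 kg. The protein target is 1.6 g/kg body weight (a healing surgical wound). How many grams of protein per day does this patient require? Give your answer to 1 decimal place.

Protein = 1.6 g/kg × 103 kg = 164.8 g/day.

164.8 g/day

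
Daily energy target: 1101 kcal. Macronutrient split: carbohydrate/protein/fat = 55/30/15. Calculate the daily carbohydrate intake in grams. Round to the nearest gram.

151 g/day

Carbohydrate energy = 55% × 1101 = 605.55 kcal.
At 4 kcal/g: 605.55 ÷ 4 = 151.3875 g.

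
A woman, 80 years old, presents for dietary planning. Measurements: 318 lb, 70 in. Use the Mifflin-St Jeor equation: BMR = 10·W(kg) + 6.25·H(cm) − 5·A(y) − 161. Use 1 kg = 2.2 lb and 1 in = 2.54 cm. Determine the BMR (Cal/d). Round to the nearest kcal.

1996 Cal/d

Convert to metric: weight = 318 ÷ 2.2 = 144.5455 kg; height = 70 × 2.54 = 177.8 cm.
Mifflin-St Jeor (female): BMR = 10(144.5455) + 6.25(177.8) − 5(80) − 161 = 1445.4545 + 1111.25 − 400 − 161 = 1995.7045 kcal/day.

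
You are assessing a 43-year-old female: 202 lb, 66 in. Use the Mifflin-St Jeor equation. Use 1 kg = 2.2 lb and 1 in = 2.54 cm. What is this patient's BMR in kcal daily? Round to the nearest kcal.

1590 kcal daily

Convert to metric: weight = 202 ÷ 2.2 = 91.8182 kg; height = 66 × 2.54 = 167.64 cm.
Mifflin-St Jeor (female): BMR = 10(91.8182) + 6.25(167.64) − 5(43) − 161 = 918.1818 + 1047.75 − 215 − 161 = 1589.9318 kcal/day.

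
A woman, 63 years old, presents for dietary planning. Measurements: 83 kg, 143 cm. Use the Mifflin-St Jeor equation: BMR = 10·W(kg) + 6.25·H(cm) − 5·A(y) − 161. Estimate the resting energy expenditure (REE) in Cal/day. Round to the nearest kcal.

1248 Cal/day

Mifflin-St Jeor (female): BMR = 10(83) + 6.25(143) − 5(63) − 161 = 830 + 893.75 − 315 − 161 = 1247.75 kcal/day.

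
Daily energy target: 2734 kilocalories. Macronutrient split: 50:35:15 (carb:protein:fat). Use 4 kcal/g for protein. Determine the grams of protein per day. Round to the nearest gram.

Protein energy = 35% × 2734 = 956.9 kcal.
At 4 kcal/g: 956.9 ÷ 4 = 239.225 g.

239 g/day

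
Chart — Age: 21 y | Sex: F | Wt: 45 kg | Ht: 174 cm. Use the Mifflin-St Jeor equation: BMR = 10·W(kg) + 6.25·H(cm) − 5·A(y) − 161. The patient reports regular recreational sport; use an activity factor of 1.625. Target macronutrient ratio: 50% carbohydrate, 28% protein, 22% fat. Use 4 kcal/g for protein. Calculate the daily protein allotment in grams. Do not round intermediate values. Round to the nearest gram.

Mifflin-St Jeor (female): BMR = 10(45) + 6.25(174) − 5(21) − 161 = 450 + 1087.5 − 105 − 161 = 1271.5 kcal/day.
TEE = 1271.5 × 1.625 = 2066.1875 kcal/day.
Protein energy = 28% × 2066.1875 = 578.5325 kcal.
Protein = 578.5325 ÷ 4 kcal/g = 144.6331 g.

145 g/day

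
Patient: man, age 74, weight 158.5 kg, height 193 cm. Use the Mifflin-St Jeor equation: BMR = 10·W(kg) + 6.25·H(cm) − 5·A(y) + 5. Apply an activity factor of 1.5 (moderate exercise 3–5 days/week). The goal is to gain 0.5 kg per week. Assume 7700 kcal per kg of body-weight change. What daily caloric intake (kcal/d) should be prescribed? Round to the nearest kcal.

4189 kcal/d

Mifflin-St Jeor (male): BMR = 10(158.5) + 6.25(193) − 5(74) + 5 = 1585 + 1206.25 − 370 + 5 = 2426.25 kcal/day.
TEE = 2426.25 × 1.5 = 3639.375 kcal/day.
Required daily surplus = 0.5 × 7700 ÷ 7 = 550 kcal/day.
Target intake = 3639.375 + 550 = 4189.375 kcal/day.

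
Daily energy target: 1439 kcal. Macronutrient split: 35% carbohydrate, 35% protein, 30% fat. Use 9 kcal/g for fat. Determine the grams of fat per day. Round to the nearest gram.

48 g/day

Fat energy = 30% × 1439 = 431.7 kcal.
At 9 kcal/g: 431.7 ÷ 9 = 47.9667 g.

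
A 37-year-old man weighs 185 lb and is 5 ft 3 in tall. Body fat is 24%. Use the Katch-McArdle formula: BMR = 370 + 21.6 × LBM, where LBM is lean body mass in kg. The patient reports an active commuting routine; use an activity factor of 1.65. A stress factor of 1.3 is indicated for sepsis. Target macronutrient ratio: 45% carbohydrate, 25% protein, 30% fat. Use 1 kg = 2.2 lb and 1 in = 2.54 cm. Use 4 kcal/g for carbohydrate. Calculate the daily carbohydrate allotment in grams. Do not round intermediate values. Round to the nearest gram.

Convert to metric: weight = 185 ÷ 2.2 = 84.0909 kg; height = (5×12 + 3) × 2.54 = 63 × 2.54 = 160.02 cm.
LBM = 84.0909 × (1 − 0.24) = 63.9091 kg. Katch-McArdle: BMR = 370 + 21.6 × 63.9091 = 1750.4364 kcal/day.
TEE = 1750.4364 × 1.65 = 2888.22 kcal/day.
With stress factor 1.3: 2888.22 × 1.3 = 3754.686 kcal/day.
Carbohydrate energy = 45% × 3754.686 = 1689.6087 kcal.
Carbohydrate = 1689.6087 ÷ 4 kcal/g = 422.4022 g.

422 g/day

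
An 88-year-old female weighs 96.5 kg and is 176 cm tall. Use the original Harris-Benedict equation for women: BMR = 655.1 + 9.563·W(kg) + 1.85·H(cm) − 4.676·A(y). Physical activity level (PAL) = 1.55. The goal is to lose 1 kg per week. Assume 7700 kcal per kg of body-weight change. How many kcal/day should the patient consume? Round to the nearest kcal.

1213 kcal/day

Harris-Benedict: BMR = 655.1 + 9.563(96.5) + 1.85(176) − 4.676(88) = 1492.0415 kcal/day.
TEE = 1492.0415 × 1.55 = 2312.6643 kcal/day.
Required daily deficit = 1 × 7700 ÷ 7 = 1100 kcal/day.
Target intake = 2312.6643 − 1100 = 1212.6643 kcal/day.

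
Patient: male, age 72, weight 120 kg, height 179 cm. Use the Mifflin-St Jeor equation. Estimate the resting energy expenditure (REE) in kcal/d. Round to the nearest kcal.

1964 kcal/d

Mifflin-St Jeor (male): BMR = 10(120) + 6.25(179) − 5(72) + 5 = 1200 + 1118.75 − 360 + 5 = 1963.75 kcal/day.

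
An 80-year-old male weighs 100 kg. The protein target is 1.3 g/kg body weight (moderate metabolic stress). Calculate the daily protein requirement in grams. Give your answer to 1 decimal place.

130.0 g/day

Protein = 1.3 g/kg × 100 kg = 130 g/day.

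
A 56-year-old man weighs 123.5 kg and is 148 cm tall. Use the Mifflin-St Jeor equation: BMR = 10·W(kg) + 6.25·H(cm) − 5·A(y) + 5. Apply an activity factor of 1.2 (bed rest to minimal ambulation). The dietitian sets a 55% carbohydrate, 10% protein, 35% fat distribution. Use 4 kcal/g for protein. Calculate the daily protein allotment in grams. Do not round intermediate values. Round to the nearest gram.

Mifflin-St Jeor (male): BMR = 10(123.5) + 6.25(148) − 5(56) + 5 = 1235 + 925 − 280 + 5 = 1885 kcal/day.
TEE = 1885 × 1.2 = 2262 kcal/day.
Protein energy = 10% × 2262 = 226.2 kcal.
Protein = 226.2 ÷ 4 kcal/g = 56.55 g.

57 g/day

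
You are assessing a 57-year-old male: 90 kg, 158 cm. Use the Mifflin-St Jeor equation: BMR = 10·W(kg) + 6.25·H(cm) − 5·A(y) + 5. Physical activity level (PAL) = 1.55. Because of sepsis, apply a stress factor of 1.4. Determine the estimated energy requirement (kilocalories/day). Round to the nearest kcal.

Mifflin-St Jeor (male): BMR = 10(90) + 6.25(158) − 5(57) + 5 = 900 + 987.5 − 285 + 5 = 1607.5 kcal/day.
TEE = BMR × activity factor = 1607.5 × 1.55 = 2491.625 kcal/day.
Apply stress factor: 2491.625 × 1.4 = 3488.275 kcal/day.

3488 kilocalories/day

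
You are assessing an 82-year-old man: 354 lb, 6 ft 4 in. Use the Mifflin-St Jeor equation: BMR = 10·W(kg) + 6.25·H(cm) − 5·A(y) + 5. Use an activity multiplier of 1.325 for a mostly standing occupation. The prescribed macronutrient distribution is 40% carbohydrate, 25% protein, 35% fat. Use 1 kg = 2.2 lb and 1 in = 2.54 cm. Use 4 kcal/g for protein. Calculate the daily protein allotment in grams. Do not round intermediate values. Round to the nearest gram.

Convert to metric: weight = 354 ÷ 2.2 = 160.9091 kg; height = (6×12 + 4) × 2.54 = 76 × 2.54 = 193.04 cm.
Mifflin-St Jeor (male): BMR = 10(160.9091) + 6.25(193.04) − 5(82) + 5 = 1609.0909 + 1206.5 − 410 + 5 = 2410.5909 kcal/day.
TEE = 2410.5909 × 1.325 = 3194.033 kcal/day.
Protein energy = 25% × 3194.033 = 798.5082 kcal.
Protein = 798.5082 ÷ 4 kcal/g = 199.6271 g.

200 g/day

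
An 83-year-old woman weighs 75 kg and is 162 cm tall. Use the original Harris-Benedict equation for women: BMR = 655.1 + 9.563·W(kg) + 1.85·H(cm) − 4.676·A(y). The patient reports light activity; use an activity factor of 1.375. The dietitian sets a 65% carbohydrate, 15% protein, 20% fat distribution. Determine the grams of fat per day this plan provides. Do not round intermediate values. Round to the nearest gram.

39 g/day

Harris-Benedict: BMR = 655.1 + 9.563(75) + 1.85(162) − 4.676(83) = 1283.917 kcal/day.
TEE = 1283.917 × 1.375 = 1765.3859 kcal/day.
Fat energy = 20% × 1765.3859 = 353.0772 kcal.
Fat = 353.0772 ÷ 9 kcal/g = 39.2308 g.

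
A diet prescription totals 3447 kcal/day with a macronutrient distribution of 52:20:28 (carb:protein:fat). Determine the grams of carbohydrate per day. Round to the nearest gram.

448 g/day

Carbohydrate energy = 52% × 3447 = 1792.44 kcal.
At 4 kcal/g: 1792.44 ÷ 4 = 448.11 g.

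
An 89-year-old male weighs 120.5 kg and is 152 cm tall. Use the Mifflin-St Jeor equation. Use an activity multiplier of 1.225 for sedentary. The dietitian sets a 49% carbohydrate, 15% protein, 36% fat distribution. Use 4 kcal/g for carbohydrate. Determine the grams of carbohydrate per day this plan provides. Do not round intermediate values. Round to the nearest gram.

Mifflin-St Jeor (male): BMR = 10(120.5) + 6.25(152) − 5(89) + 5 = 1205 + 950 − 445 + 5 = 1715 kcal/day.
TEE = 1715 × 1.225 = 2100.875 kcal/day.
Carbohydrate energy = 49% × 2100.875 = 1029.4288 kcal.
Carbohydrate = 1029.4288 ÷ 4 kcal/g = 257.3572 g.

257 g/day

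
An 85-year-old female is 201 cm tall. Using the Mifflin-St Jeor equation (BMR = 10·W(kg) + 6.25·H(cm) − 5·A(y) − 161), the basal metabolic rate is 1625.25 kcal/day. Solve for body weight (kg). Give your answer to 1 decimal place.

95.5 kg

1625.25 = 10·W + 6.25(201) − 5(85) − 161
10·W = 1625.25 − 670.25 = 955, so W = 95.5 kg.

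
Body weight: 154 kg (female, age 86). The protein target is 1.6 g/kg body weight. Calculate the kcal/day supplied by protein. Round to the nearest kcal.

986 kcal/day

Protein = 1.6 g/kg × 154 kg = 246.4 g/day.
Protein energy = 246.4 g × 4 kcal/g = 985.6 kcal/day.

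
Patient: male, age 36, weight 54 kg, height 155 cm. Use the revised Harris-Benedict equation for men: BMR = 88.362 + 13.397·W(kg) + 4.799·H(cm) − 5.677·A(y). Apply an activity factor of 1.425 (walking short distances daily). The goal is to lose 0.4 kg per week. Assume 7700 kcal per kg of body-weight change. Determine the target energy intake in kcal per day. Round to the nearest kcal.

1486 kcal per day

Harris-Benedict: BMR = 88.362 + 13.397(54) + 4.799(155) − 5.677(36) = 1351.273 kcal/day.
TEE = 1351.273 × 1.425 = 1925.564 kcal/day.
Required daily deficit = 0.4 × 7700 ÷ 7 = 440 kcal/day.
Target intake = 1925.564 − 440 = 1485.564 kcal/day.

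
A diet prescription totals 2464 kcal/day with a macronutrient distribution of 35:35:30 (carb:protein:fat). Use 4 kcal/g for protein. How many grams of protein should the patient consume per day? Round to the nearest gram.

Protein energy = 35% × 2464 = 862.4 kcal.
At 4 kcal/g: 862.4 ÷ 4 = 215.6 g.

216 g/day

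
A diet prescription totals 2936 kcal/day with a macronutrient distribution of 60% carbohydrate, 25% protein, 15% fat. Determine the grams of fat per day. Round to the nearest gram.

49 g/day

Fat energy = 15% × 2936 = 440.4 kcal.
At 9 kcal/g: 440.4 ÷ 9 = 48.9333 g.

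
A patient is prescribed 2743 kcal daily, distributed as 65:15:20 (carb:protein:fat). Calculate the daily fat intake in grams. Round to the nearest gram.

61 g/day

Fat energy = 20% × 2743 = 548.6 kcal.
At 9 kcal/g: 548.6 ÷ 9 = 60.9556 g.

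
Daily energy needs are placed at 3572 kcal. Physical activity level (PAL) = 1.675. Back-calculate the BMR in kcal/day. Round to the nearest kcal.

BMR = TEE ÷ activity factor = 3572 ÷ 1.675 = 2132.5373 kcal/day.

2133 kcal/day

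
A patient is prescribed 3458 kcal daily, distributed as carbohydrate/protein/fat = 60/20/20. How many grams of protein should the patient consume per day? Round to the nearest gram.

173 g/day

Protein energy = 20% × 3458 = 691.6 kcal.
At 4 kcal/g: 691.6 ÷ 4 = 172.9 g.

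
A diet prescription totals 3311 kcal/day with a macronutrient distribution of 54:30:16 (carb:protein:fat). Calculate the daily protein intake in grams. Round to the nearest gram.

Protein energy = 30% × 3311 = 993.3 kcal.
At 4 kcal/g: 993.3 ÷ 4 = 248.325 g.

248 g/day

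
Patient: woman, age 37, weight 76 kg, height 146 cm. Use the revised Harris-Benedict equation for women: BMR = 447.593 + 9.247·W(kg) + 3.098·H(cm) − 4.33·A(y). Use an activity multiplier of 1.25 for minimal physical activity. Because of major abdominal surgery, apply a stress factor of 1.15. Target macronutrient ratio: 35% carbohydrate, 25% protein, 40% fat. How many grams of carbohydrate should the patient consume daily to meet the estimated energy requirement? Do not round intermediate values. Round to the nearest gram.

181 g/day

Harris-Benedict: BMR = 447.593 + 9.247(76) + 3.098(146) − 4.33(37) = 1442.463 kcal/day.
TEE = 1442.463 × 1.25 = 1803.0788 kcal/day.
With stress factor 1.15: 1803.0788 × 1.15 = 2073.5406 kcal/day.
Carbohydrate energy = 35% × 2073.5406 = 725.7392 kcal.
Carbohydrate = 725.7392 ÷ 4 kcal/g = 181.4348 g.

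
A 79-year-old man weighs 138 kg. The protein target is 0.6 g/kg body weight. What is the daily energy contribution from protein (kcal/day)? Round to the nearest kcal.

331 kcal/day

Protein = 0.6 g/kg × 138 kg = 82.8 g/day.
Protein energy = 82.8 g × 4 kcal/g = 331.2 kcal/day.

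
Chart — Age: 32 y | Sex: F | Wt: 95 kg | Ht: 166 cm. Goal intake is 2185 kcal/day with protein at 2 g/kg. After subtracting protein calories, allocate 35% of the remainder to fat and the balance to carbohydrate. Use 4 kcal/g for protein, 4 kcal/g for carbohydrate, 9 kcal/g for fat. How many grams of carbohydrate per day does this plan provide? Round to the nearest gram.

Protein = 2 × 95 = 190 g → 190 × 4 = 760 kcal.
Non-protein calories = 2185 − 760 = 1425 kcal.
Fat: 35% × 1425 = 498.75 kcal; carbohydrate: 926.25 kcal.
Carbohydrate: 926.25 kcal ÷ 4 kcal/g = 231.5625 g.

232 g/day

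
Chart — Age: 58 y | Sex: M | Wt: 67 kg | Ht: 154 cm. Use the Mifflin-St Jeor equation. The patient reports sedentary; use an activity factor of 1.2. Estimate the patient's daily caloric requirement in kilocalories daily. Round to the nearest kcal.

Mifflin-St Jeor (male): BMR = 10(67) + 6.25(154) − 5(58) + 5 = 670 + 962.5 − 290 + 5 = 1347.5 kcal/day.
TEE = BMR × activity factor = 1347.5 × 1.2 = 1617 kcal/day.

1617 kilocalories daily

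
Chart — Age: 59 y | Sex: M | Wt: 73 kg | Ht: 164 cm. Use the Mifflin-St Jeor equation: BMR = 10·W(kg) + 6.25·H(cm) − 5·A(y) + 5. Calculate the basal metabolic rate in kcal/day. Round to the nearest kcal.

1465 kcal/day

Mifflin-St Jeor (male): BMR = 10(73) + 6.25(164) − 5(59) + 5 = 730 + 1025 − 295 + 5 = 1465 kcal/day.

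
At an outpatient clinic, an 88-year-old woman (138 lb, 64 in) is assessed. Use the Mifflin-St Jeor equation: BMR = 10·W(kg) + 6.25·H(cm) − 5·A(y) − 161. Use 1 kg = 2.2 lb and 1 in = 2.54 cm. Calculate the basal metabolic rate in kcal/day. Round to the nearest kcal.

1042 kcal/day

Convert to metric: weight = 138 ÷ 2.2 = 62.7273 kg; height = 64 × 2.54 = 162.56 cm.
Mifflin-St Jeor (female): BMR = 10(62.7273) + 6.25(162.56) − 5(88) − 161 = 627.2727 + 1016 − 440 − 161 = 1042.2727 kcal/day.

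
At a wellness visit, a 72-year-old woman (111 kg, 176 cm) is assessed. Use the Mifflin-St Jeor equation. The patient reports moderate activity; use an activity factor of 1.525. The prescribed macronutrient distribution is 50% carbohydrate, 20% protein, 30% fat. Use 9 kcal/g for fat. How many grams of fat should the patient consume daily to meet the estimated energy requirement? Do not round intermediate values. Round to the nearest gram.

86 g/day

Mifflin-St Jeor (female): BMR = 10(111) + 6.25(176) − 5(72) − 161 = 1110 + 1100 − 360 − 161 = 1689 kcal/day.
TEE = 1689 × 1.525 = 2575.725 kcal/day.
Fat energy = 30% × 2575.725 = 772.7175 kcal.
Fat = 772.7175 ÷ 9 kcal/g = 85.8575 g.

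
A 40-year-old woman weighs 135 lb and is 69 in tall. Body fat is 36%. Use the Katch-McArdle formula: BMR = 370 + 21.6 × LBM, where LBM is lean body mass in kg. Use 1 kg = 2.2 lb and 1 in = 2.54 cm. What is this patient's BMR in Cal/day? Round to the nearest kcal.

Convert to metric: weight = 135 ÷ 2.2 = 61.3636 kg; height = 69 × 2.54 = 175.26 cm.
LBM = 61.3636 × (1 − 0.36) = 39.2727 kg. Katch-McArdle: BMR = 370 + 21.6 × 39.2727 = 1218.2909 kcal/day.

1218 Cal/day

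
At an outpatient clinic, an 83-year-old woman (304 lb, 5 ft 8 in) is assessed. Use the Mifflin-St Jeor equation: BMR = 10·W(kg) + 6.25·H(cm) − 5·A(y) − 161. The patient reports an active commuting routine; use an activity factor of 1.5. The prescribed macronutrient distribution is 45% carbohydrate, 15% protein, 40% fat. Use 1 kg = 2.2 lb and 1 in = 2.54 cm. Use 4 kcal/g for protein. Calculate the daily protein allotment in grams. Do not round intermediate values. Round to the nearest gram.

Convert to metric: weight = 304 ÷ 2.2 = 138.1818 kg; height = (5×12 + 8) × 2.54 = 68 × 2.54 = 172.72 cm.
Mifflin-St Jeor (female): BMR = 10(138.1818) + 6.25(172.72) − 5(83) − 161 = 1381.8182 + 1079.5 − 415 − 161 = 1885.3182 kcal/day.
TEE = 1885.3182 × 1.5 = 2827.9773 kcal/day.
Protein energy = 15% × 2827.9773 = 424.1966 kcal.
Protein = 424.1966 ÷ 4 kcal/g = 106.0491 g.

106 g/day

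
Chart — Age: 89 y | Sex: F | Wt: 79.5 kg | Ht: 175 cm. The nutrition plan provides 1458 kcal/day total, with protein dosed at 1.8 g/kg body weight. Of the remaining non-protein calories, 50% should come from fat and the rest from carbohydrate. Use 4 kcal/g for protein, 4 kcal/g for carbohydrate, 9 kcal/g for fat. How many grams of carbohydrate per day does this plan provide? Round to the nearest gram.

111 g/day

Protein = 1.8 × 79.5 = 143.1 g → 143.1 × 4 = 572.4 kcal.
Non-protein calories = 1458 − 572.4 = 885.6 kcal.
Fat: 50% × 885.6 = 442.8 kcal; carbohydrate: 442.8 kcal.
Carbohydrate: 442.8 kcal ÷ 4 kcal/g = 110.7 g.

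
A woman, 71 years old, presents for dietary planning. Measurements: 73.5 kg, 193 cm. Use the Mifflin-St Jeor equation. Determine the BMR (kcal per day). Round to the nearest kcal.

Mifflin-St Jeor (female): BMR = 10(73.5) + 6.25(193) − 5(71) − 161 = 735 + 1206.25 − 355 − 161 = 1425.25 kcal/day.

1425 kcal per day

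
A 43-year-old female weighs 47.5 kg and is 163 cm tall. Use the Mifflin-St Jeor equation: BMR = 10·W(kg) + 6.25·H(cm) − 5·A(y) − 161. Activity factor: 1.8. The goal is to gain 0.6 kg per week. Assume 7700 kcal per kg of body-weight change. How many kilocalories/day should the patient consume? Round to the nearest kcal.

Mifflin-St Jeor (female): BMR = 10(47.5) + 6.25(163) − 5(43) − 161 = 475 + 1018.75 − 215 − 161 = 1117.75 kcal/day.
TEE = 1117.75 × 1.8 = 2011.95 kcal/day.
Required daily surplus = 0.6 × 7700 ÷ 7 = 660 kcal/day.
Target intake = 2011.95 + 660 = 2671.95 kcal/day.

2672 kilocalories/day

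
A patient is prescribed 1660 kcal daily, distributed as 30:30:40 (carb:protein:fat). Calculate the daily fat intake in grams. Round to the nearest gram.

Fat energy = 40% × 1660 = 664 kcal.
At 9 kcal/g: 664 ÷ 9 = 73.7778 g.

74 g/day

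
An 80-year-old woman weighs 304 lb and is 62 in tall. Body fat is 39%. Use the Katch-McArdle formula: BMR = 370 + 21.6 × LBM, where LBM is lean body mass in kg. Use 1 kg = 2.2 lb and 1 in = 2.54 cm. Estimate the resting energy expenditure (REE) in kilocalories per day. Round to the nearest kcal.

Convert to metric: weight = 304 ÷ 2.2 = 138.1818 kg; height = 62 × 2.54 = 157.48 cm.
LBM = 138.1818 × (1 − 0.39) = 84.2909 kg. Katch-McArdle: BMR = 370 + 21.6 × 84.2909 = 2190.6836 kcal/day.

2191 kilocalories per day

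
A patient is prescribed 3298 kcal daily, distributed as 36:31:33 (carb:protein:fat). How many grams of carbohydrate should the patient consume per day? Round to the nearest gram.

Carbohydrate energy = 36% × 3298 = 1187.28 kcal.
At 4 kcal/g: 1187.28 ÷ 4 = 296.82 g.

297 g/day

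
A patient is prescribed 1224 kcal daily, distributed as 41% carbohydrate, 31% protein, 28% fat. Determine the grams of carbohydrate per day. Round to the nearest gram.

Carbohydrate energy = 41% × 1224 = 501.84 kcal.
At 4 kcal/g: 501.84 ÷ 4 = 125.46 g.

125 g/day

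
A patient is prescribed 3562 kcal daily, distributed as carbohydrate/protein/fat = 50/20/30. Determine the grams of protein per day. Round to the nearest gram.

Protein energy = 20% × 3562 = 712.4 kcal.
At 4 kcal/g: 712.4 ÷ 4 = 178.1 g.

178 g/day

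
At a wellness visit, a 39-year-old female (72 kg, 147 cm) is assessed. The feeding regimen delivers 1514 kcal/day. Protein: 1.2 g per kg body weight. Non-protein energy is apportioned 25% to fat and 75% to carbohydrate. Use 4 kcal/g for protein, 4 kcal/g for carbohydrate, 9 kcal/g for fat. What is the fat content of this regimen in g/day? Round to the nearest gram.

32 g/day

Protein = 1.2 × 72 = 86.4 g → 86.4 × 4 = 345.6 kcal.
Non-protein calories = 1514 − 345.6 = 1168.4 kcal.
Fat: 25% × 1168.4 = 292.1 kcal; carbohydrate: 876.3 kcal.
Fat: 292.1 kcal ÷ 9 kcal/g = 32.4556 g.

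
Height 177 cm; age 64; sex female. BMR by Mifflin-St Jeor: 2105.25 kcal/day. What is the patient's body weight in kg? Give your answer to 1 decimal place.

2105.25 = 10·W + 6.25(177) − 5(64) − 161
10·W = 2105.25 − 625.25 = 1480, so W = 148 kg.

148.0 kg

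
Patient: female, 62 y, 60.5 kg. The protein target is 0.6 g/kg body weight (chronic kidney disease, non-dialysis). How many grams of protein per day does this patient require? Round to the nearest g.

36 g/day

Protein = 0.6 g/kg × 60.5 kg = 36.3 g/day.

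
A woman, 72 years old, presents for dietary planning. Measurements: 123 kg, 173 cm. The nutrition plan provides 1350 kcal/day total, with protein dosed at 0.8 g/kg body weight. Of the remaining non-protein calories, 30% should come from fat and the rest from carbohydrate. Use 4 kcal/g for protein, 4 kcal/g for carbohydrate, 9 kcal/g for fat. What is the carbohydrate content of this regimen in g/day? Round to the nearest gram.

Protein = 0.8 × 123 = 98.4 g → 98.4 × 4 = 393.6 kcal.
Non-protein calories = 1350 − 393.6 = 956.4 kcal.
Fat: 30% × 956.4 = 286.92 kcal; carbohydrate: 669.48 kcal.
Carbohydrate: 669.48 kcal ÷ 4 kcal/g = 167.37 g.

167 g/day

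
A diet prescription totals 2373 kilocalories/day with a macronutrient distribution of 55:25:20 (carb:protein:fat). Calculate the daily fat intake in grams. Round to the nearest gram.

Fat energy = 20% × 2373 = 474.6 kcal.
At 9 kcal/g: 474.6 ÷ 9 = 52.7333 g.

53 g/day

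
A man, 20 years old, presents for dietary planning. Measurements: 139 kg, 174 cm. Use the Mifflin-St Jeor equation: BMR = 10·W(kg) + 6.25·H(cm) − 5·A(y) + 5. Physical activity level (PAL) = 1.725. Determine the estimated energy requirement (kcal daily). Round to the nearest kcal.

4110 kcal daily

Mifflin-St Jeor (male): BMR = 10(139) + 6.25(174) − 5(20) + 5 = 1390 + 1087.5 − 100 + 5 = 2382.5 kcal/day.
TEE = BMR × activity factor = 2382.5 × 1.725 = 4109.8125 kcal/day.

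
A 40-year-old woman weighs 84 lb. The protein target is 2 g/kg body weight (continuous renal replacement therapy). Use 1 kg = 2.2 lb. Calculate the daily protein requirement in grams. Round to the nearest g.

Weight in kg = 84 ÷ 2.2 = 38.1818 kg.
Protein = 2 g/kg × 38.1818 kg = 76.3636 g/day.

76 g/day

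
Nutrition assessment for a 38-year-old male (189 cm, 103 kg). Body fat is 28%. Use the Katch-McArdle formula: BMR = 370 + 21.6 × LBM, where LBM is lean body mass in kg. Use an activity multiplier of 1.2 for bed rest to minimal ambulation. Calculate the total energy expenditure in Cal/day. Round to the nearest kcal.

LBM = 103 × (1 − 0.28) = 74.16 kg. Katch-McArdle: BMR = 370 + 21.6 × 74.16 = 1971.856 kcal/day.
TEE = BMR × activity factor = 1971.856 × 1.2 = 2366.2272 kcal/day.

2366 Cal/day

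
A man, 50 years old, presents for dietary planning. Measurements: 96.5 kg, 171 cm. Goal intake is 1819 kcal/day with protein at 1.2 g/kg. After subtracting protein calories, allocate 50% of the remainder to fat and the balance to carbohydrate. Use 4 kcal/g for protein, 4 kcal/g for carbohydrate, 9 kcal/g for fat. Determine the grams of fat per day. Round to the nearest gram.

75 g/day

Protein = 1.2 × 96.5 = 115.8 g → 115.8 × 4 = 463.2 kcal.
Non-protein calories = 1819 − 463.2 = 1355.8 kcal.
Fat: 50% × 1355.8 = 677.9 kcal; carbohydrate: 677.9 kcal.
Fat: 677.9 kcal ÷ 9 kcal/g = 75.3222 g.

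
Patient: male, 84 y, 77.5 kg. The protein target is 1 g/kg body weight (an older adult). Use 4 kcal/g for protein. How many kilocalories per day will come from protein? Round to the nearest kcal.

310 kcal/day

Protein = 1 g/kg × 77.5 kg = 77.5 g/day.
Protein energy = 77.5 g × 4 kcal/g = 310 kcal/day.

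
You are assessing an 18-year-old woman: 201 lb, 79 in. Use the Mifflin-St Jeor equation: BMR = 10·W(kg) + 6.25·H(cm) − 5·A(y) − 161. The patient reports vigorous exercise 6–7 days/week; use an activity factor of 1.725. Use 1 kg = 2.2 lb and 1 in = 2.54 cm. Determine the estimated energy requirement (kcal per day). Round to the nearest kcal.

Convert to metric: weight = 201 ÷ 2.2 = 91.3636 kg; height = 79 × 2.54 = 200.66 cm.
Mifflin-St Jeor (female): BMR = 10(91.3636) + 6.25(200.66) − 5(18) − 161 = 913.6364 + 1254.125 − 90 − 161 = 1916.7614 kcal/day.
TEE = BMR × activity factor = 1916.7614 × 1.725 = 3306.4134 kcal/day.

3306 kcal per day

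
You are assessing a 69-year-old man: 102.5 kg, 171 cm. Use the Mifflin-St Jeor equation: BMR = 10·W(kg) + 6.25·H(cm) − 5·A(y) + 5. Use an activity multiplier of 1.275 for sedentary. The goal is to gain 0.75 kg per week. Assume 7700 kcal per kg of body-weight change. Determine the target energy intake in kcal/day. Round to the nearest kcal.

3061 kcal/day

Mifflin-St Jeor (male): BMR = 10(102.5) + 6.25(171) − 5(69) + 5 = 1025 + 1068.75 − 345 + 5 = 1753.75 kcal/day.
TEE = 1753.75 × 1.275 = 2236.0313 kcal/day.
Required daily surplus = 0.75 × 7700 ÷ 7 = 825 kcal/day.
Target intake = 2236.0313 + 825 = 3061.0313 kcal/day.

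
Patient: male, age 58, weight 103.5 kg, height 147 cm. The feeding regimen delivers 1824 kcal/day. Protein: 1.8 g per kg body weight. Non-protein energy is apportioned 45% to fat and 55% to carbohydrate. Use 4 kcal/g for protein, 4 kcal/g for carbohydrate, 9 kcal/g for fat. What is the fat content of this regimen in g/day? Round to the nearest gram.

54 g/day

Protein = 1.8 × 103.5 = 186.3 g → 186.3 × 4 = 745.2 kcal.
Non-protein calories = 1824 − 745.2 = 1078.8 kcal.
Fat: 45% × 1078.8 = 485.46 kcal; carbohydrate: 593.34 kcal.
Fat: 485.46 kcal ÷ 9 kcal/g = 53.94 g.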